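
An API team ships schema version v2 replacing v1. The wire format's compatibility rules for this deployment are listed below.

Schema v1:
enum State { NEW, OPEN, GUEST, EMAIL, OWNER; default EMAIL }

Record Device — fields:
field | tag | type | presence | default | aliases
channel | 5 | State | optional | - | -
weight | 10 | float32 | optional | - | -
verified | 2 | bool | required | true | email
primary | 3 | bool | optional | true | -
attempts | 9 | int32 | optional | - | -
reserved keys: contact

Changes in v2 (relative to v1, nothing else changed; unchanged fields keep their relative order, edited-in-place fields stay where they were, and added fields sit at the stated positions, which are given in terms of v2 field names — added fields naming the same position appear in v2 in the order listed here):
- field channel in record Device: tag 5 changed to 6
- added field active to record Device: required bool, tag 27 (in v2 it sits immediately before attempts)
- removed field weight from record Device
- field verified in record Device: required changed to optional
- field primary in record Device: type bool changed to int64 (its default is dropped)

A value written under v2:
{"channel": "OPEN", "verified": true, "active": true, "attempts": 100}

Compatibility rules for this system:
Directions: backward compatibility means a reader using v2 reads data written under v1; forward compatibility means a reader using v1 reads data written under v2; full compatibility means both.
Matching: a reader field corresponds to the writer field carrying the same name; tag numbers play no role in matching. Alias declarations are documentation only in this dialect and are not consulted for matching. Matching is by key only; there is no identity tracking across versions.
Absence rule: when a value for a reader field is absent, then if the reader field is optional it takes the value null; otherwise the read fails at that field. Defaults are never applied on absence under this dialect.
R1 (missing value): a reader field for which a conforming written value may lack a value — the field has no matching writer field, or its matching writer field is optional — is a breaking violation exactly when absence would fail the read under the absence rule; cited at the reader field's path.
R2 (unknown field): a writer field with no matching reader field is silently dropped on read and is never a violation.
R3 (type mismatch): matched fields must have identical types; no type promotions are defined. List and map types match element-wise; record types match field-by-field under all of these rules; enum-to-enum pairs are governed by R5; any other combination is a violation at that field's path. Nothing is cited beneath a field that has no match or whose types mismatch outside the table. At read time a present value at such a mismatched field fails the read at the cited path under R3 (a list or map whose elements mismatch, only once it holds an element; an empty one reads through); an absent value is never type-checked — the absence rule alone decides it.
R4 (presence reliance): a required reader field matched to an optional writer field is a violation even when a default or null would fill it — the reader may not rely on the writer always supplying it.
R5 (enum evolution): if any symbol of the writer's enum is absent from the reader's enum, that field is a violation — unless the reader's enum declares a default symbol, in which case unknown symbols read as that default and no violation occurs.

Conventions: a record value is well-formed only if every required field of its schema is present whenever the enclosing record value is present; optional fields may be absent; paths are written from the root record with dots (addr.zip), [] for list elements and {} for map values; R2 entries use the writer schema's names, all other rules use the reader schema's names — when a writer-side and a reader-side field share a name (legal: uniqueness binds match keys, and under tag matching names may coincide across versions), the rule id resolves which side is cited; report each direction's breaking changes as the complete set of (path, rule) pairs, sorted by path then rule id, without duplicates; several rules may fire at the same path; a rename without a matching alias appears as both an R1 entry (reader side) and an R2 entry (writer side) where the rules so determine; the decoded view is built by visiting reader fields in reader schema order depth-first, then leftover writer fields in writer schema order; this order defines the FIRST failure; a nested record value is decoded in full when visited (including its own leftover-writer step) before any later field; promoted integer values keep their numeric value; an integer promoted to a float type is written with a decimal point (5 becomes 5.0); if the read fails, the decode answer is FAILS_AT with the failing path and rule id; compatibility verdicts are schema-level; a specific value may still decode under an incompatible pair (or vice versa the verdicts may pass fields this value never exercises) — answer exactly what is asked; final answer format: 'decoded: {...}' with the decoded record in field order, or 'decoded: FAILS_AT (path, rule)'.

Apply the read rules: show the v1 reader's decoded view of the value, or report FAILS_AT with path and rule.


arrows below run writer -> reader for Device
decode walk for Device under reader schema v1:
  channel := "OPEN"
  weight := null (not supplied -> null)
  verified := true
  primary := null (not supplied -> null)
  attempts := 100
  writer active: unmatched, discarded
  => decoded: {"channel": "OPEN", "weight": null, "verified": true, "primary": null, "attempts": 100}
remaining Device differences; none change what is asked:
  field channel in record Device: tag 5 changed to 6 -> inert under this dialect — no rule fires on Device and the result does not move
  added field active to record Device: required bool, tag 27 (in v2 it sits immediately before attempts) -> changes Device's schema-level verdicts only — the decode of this value is the same
  removed field weight from record Device -> inert under this dialect — no rule fires on Device and the result does not move
  field verified in record Device: required changed to optional -> changes Device's schema-level verdicts only — the decode of this value is the same
  field primary in record Device: type bool changed to int64 (its default is dropped) -> changes Device's schema-level verdicts only — the decode of this value is the same

decoded: {"channel": "OPEN", "weight": null, "verified": true, "primary": null, "attempts": 100}


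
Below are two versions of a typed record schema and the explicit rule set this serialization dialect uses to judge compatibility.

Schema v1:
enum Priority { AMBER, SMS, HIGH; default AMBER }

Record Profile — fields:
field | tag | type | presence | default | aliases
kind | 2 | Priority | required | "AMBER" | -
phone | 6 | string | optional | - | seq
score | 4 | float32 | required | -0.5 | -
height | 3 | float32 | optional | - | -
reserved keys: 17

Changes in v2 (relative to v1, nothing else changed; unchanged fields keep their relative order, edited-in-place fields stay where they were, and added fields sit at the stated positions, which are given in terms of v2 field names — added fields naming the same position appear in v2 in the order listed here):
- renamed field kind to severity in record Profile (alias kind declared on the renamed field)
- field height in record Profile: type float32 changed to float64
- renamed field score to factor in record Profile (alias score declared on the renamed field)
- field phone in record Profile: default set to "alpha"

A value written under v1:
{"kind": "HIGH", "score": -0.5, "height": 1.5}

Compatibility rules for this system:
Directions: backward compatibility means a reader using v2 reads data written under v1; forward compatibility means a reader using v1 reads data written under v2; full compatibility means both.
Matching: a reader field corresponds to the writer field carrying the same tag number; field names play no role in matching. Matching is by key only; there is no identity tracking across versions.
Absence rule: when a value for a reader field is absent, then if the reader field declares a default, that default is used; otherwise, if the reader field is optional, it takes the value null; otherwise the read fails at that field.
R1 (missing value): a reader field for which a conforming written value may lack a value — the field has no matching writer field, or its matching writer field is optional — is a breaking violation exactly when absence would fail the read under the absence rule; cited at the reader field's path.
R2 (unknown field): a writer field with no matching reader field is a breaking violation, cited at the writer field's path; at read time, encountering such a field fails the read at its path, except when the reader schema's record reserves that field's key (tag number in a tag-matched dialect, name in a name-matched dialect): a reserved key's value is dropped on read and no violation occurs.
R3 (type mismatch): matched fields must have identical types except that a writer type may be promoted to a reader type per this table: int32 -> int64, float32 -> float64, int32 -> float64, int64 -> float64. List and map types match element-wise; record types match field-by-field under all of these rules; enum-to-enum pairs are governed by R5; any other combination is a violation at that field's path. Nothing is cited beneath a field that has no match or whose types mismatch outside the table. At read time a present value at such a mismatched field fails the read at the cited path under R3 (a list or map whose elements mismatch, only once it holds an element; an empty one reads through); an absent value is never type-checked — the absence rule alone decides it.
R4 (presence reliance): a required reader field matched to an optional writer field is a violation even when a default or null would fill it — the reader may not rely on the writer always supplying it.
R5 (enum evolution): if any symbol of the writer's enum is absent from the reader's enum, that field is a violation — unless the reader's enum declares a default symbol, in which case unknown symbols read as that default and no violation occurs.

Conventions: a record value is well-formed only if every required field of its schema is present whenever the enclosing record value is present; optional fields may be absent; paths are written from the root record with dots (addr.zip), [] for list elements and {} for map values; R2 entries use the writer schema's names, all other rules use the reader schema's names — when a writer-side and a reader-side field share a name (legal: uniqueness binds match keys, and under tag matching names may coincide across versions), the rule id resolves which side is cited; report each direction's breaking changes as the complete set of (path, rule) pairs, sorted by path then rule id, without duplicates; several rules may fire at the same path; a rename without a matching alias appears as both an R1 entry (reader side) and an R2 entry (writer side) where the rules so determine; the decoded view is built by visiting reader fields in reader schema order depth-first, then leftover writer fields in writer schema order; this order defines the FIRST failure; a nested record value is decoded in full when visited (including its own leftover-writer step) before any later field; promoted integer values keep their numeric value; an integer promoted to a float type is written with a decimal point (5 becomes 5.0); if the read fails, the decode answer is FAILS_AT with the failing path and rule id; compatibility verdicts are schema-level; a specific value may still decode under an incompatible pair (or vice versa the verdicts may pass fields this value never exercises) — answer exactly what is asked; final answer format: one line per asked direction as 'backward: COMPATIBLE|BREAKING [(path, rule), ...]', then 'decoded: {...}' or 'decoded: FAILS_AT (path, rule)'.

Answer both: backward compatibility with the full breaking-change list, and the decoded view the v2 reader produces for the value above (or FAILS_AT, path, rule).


the writer's type comes first in each Profile pair
backward for Profile (reader v2, writer v1):
  severity: paired with writer kind (Priority -> Priority; writer required)
  phone: paired with writer phone (string -> string; writer optional)
  factor: paired with writer score (float32 -> float32; writer required)
  height: paired with writer height (float32 -> float64; writer optional)
  => backward: COMPATIBLE
decode (reader v2):
  severity := "HIGH" (from writer kind)
  phone := "alpha" (absent -> default)
  factor := -0.5 (from writer score)
  height := 1.5 (float32 -> float64)
  => decoded: {"severity": "HIGH", "phone": "alpha", "factor": -0.5, "height": 1.5}
diffs on Profile not affecting the asked answer:
  field height in record Profile: type float32 changed to float64 -> its effect on Profile is confined to the forward direction, not asked

backward: COMPATIBLE []; decoded: {"severity": "HIGH", "phone": "alpha", "factor": -0.5, "height": 1.5}


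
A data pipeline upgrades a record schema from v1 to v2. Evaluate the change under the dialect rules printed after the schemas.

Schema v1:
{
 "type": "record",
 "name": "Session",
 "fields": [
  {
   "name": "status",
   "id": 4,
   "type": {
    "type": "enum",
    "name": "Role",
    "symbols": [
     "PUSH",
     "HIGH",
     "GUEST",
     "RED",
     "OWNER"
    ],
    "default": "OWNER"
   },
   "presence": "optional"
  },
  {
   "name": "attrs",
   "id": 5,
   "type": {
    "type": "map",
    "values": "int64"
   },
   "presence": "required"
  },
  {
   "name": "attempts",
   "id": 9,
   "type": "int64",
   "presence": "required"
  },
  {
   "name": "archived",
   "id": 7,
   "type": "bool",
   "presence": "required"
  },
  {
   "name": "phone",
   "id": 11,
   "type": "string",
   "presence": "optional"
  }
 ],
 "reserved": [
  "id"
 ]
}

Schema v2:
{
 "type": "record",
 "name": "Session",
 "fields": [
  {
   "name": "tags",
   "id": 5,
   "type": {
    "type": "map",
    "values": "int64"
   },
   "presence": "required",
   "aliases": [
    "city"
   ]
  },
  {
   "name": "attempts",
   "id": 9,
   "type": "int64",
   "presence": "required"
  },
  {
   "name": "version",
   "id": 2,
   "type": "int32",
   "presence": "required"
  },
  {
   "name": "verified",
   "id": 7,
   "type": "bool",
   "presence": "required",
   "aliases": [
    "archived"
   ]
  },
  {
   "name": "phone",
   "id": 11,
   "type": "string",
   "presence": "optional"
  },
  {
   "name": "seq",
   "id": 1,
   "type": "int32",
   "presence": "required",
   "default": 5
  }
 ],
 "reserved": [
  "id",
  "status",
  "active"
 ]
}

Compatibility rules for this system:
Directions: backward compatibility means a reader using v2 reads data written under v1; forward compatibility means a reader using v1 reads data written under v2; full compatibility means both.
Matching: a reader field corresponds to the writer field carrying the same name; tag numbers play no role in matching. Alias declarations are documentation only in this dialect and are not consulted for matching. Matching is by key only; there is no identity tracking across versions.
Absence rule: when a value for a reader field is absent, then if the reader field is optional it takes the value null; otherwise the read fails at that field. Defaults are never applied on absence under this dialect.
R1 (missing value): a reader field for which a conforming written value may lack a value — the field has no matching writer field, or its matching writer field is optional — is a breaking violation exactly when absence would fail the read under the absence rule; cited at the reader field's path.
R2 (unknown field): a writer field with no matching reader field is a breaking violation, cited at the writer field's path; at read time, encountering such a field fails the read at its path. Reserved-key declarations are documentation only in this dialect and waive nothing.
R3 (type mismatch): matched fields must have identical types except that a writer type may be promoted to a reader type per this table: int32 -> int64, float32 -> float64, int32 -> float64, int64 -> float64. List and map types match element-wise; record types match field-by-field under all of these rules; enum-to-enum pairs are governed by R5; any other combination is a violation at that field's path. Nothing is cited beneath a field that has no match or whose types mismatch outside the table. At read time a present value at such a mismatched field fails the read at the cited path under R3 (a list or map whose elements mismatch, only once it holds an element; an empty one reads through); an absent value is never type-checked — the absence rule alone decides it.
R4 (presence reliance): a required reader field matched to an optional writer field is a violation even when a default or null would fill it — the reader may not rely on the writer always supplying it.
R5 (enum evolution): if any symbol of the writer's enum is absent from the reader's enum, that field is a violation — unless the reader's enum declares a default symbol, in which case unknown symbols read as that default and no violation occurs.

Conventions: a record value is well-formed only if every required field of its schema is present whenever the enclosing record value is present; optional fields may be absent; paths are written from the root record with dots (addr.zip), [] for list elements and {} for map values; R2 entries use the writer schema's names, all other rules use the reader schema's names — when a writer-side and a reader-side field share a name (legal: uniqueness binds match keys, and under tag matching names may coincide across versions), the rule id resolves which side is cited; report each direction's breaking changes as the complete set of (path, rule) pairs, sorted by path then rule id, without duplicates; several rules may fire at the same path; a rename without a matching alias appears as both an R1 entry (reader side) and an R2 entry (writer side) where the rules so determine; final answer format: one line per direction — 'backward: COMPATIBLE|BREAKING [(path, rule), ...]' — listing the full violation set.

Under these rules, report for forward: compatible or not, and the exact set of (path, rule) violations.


the writer's type comes first in each Session pair
forward pass over Session, reader schema v1, writer schema v2:
  status: no writer match
  attrs: no writer match
  attempts: int64 -> int64, writer required; from attempts
  archived: no writer match
  phone: string -> string, writer optional; from phone
  writer tags: unknown to reader
  writer version: unknown to reader
  writer verified: unknown to reader
  writer seq: unknown to reader
  rule R1 violated at archived
  rule R1 violated at attrs
  rule R2 violated at seq
  rule R2 violated at tags
  rule R2 violated at verified
  rule R2 violated at version
  => forward verdict for Session: BREAKING, 6 violation(s)
remaining Session differences; none change what is asked:
  removed field status from record Session (its key "status" joins the reserved list) -> matters only for Session's backward compatibility — outside the asked direction

forward: BREAKING [(archived, R1), (attrs, R1), (seq, R2), (tags, R2), (verified, R2), (version, R2)]


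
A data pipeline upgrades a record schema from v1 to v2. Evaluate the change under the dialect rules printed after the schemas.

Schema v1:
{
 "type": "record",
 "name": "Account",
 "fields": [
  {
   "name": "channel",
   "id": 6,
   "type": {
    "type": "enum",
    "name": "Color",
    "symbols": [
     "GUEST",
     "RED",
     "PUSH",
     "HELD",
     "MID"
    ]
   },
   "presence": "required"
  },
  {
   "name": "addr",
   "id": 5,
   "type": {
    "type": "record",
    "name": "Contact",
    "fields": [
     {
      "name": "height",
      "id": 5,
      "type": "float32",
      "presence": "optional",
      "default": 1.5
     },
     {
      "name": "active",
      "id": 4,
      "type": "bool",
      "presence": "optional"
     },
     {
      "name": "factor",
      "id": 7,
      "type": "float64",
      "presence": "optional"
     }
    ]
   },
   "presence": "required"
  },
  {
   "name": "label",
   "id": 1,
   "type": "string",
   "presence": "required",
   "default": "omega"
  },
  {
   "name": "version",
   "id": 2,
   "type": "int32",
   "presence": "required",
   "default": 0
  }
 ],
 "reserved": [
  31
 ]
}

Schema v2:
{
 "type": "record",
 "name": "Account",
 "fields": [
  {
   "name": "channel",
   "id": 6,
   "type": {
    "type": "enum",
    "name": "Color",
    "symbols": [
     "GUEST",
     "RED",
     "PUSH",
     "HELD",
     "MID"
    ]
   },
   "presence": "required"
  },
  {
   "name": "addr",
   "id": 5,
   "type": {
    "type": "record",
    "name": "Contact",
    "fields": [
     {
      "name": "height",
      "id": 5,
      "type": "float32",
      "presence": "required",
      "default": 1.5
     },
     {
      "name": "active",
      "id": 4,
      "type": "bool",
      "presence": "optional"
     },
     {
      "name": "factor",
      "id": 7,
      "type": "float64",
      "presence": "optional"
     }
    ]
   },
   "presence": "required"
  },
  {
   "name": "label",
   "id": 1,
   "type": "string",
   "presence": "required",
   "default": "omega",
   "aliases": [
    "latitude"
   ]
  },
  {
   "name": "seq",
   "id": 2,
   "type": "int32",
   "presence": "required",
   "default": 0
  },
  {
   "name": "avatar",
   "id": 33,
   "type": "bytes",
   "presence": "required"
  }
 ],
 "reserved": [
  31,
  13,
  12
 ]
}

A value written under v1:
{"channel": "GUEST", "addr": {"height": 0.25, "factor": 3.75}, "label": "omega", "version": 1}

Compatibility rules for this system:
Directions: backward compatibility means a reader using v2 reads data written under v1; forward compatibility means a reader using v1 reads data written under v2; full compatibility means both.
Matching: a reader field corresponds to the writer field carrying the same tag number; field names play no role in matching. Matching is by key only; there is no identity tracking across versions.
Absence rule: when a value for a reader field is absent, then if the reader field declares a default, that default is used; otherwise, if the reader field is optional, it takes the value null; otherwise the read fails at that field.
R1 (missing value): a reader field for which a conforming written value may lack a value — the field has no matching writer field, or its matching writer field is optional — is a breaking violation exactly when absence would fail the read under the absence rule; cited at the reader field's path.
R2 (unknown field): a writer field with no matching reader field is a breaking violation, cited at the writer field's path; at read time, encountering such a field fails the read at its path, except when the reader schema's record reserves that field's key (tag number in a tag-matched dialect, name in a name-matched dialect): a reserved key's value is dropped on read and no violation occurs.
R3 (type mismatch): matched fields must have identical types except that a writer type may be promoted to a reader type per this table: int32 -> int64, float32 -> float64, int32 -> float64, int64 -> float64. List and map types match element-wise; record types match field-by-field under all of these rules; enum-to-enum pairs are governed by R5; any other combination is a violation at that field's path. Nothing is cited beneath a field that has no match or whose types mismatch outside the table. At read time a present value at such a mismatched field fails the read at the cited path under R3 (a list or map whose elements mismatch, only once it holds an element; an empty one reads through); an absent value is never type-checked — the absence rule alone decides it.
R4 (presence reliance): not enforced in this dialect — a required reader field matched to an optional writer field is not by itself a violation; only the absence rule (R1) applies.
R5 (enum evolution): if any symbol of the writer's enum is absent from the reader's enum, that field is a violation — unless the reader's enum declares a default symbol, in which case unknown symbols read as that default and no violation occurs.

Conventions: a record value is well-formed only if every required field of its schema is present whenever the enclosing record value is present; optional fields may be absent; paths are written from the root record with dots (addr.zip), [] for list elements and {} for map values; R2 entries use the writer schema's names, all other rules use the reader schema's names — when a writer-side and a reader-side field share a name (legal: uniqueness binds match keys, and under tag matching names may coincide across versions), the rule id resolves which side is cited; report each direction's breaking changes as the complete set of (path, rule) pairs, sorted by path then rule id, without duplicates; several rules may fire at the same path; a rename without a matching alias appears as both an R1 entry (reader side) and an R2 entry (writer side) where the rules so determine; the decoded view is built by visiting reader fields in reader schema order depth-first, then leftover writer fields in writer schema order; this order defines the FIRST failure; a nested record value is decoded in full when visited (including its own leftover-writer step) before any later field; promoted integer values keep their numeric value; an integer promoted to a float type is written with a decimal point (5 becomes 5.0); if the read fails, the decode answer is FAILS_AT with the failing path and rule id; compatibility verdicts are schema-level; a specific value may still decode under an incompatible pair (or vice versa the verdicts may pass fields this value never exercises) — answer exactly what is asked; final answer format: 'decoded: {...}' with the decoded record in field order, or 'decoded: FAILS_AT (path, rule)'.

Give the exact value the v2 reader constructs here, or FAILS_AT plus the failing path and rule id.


arrows below run writer -> reader for Account
decode (reader v2):
  channel := "GUEST"
  addr.height := 0.25
  addr.active := null (absent, optional -> null)
  addr.factor := 3.75
  label := "omega"
  seq := 1 (from writer version)
  read fails at avatar under R1 (no fill)
  => FAILS_AT (avatar, R1)
diffs on Account not affecting the asked answer:
  field height in record Contact: optional changed to required -> inert under this dialect — no rule fires on Account and the result does not move
  renamed field version to seq in record Account -> inert under this dialect — no rule fires on Account and the result does not move

decoded: FAILS_AT (avatar, R1)


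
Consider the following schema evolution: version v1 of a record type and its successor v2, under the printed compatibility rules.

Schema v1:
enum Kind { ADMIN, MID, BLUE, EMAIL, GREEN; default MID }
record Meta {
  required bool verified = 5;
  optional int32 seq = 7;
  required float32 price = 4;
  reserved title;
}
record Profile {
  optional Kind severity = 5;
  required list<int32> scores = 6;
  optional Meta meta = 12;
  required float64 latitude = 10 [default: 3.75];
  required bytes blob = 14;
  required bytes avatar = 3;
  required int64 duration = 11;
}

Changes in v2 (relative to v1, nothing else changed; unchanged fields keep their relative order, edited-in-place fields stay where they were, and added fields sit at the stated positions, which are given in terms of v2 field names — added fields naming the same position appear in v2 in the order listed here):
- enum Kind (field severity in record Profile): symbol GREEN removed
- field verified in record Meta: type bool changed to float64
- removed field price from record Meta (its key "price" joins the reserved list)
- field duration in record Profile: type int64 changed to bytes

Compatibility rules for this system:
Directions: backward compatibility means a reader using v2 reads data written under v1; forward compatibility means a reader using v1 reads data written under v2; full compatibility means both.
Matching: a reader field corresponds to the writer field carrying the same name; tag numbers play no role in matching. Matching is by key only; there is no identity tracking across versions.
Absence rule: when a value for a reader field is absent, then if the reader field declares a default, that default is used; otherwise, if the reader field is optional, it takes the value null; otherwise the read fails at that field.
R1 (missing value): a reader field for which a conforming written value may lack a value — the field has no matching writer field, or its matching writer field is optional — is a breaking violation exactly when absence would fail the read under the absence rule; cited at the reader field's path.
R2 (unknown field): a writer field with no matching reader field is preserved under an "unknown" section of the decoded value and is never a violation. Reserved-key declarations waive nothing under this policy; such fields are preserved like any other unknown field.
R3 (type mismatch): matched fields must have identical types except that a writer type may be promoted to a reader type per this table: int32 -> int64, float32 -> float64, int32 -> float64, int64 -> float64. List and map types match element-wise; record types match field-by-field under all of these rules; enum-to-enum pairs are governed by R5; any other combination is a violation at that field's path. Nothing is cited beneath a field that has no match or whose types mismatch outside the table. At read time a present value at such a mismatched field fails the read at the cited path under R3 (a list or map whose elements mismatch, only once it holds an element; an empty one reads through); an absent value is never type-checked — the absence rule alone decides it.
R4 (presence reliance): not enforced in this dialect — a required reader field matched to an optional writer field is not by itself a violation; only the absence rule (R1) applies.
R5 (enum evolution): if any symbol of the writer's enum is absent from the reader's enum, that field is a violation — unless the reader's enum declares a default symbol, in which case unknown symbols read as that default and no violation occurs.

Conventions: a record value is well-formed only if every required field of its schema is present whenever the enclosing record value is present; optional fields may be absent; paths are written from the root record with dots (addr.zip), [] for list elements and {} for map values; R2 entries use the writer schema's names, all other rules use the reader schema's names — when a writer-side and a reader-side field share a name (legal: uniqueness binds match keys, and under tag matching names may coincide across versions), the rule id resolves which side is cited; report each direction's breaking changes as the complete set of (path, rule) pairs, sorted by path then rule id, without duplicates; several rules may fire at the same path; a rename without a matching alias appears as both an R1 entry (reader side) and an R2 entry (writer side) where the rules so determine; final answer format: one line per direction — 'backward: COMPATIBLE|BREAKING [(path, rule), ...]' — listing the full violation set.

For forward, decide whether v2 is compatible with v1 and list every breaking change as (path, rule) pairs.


forward: BREAKING [(duration, R3), (meta.price, R1), (meta.verified, R3)]

arrows below run writer -> reader for Profile
forward for Profile (reader v1, writer v2):
  severity: Kind -> Kind, writer optional; from severity
  scores: list<int32> -> list<int32>, writer required; from scores
  meta: Meta -> Meta, writer optional; from meta
  latitude: float64 -> float64, writer required; from latitude
  blob: bytes -> bytes, writer required; from blob
  avatar: bytes -> bytes, writer required; from avatar
  duration: bytes -> int64, writer required; from duration
  meta.verified: float64 -> bool, writer required; from meta.verified
  meta.seq: int32 -> int32, writer optional; from meta.seq
  no writer field matches reader meta.price
  R3 fires at duration
  R1 fires at meta.price
  R3 fires at meta.verified
  forward on Profile therefore BREAKING (3)
ruling out the remaining Profile differences:
  enum Kind (field severity in record Profile): symbol GREEN removed -> no rule fires on it in Profile's dialect; the asked verdict holds


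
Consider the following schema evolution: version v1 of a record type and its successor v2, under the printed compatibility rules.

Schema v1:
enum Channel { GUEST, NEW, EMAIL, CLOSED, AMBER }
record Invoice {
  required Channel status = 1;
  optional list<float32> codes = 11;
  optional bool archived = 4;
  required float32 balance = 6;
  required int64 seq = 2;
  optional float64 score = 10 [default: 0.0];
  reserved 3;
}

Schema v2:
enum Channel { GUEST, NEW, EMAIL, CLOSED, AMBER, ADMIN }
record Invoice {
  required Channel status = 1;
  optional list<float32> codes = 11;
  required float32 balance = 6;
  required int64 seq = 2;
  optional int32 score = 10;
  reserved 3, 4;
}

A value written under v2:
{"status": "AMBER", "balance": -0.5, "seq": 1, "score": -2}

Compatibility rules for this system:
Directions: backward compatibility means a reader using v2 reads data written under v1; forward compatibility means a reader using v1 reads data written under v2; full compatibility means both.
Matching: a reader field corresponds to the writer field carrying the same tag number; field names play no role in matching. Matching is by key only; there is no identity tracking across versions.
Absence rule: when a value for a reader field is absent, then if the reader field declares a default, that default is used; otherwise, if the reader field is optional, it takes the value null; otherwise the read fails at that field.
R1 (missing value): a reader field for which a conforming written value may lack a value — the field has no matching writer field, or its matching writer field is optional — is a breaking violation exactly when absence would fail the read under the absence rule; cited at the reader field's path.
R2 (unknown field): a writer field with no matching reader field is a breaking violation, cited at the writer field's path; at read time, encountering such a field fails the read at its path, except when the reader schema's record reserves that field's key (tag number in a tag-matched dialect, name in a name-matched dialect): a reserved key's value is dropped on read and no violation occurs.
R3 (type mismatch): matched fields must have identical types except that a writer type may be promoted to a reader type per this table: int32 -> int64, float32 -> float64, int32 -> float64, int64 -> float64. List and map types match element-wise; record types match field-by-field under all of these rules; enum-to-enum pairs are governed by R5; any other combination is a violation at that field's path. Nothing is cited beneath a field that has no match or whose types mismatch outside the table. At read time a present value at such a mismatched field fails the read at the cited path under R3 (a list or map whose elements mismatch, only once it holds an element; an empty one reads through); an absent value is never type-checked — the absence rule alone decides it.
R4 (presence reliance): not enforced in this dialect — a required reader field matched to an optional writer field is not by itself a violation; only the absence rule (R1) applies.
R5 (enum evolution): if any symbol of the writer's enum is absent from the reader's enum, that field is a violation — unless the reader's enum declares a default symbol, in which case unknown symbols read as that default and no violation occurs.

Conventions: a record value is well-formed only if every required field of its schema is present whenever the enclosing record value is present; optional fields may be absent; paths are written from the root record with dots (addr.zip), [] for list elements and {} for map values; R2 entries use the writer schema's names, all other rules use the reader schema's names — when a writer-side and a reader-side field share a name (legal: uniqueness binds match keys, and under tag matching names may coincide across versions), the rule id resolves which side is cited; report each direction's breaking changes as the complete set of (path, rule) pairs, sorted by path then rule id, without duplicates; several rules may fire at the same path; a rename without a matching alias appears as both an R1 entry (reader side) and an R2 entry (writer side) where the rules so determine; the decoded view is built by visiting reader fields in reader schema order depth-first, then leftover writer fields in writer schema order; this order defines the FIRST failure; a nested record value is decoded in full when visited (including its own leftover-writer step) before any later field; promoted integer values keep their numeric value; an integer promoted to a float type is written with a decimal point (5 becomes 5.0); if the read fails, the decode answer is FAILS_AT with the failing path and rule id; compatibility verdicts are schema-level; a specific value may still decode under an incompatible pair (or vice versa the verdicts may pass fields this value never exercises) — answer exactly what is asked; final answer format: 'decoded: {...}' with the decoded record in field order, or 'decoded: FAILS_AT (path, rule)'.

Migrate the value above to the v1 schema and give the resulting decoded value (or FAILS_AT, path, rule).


decoded: {"status": "AMBER", "codes": null, "archived": null, "balance": -0.5, "seq": 1, "score": -2.0}

each type pair in Invoice: writer, then reader
decoding the Invoice value with the v1 reader:
  status := "AMBER"
  codes := null (missing; optional => null)
  archived := null (missing; optional => null)
  balance := -0.5
  seq := 1
  score := -2.0 (int32 -> float64)
  => decoded: {"status": "AMBER", "codes": null, "archived": null, "balance": -0.5, "seq": 1, "score": -2.0}
the other Invoice changes do not affect what is asked:
  enum Channel (field status in record Invoice): symbol ADMIN added -> a verdict-level change on Invoice — the shown value reads the same
  removed field archived from record Invoice (its key 4 joins the reserved list) -> triggers nothing under the printed rules; the Invoice answer is the same either way
  field score in record Invoice: type float64 changed to int32 (its default is dropped) -> a verdict-level change on Invoice — the shown value reads the same


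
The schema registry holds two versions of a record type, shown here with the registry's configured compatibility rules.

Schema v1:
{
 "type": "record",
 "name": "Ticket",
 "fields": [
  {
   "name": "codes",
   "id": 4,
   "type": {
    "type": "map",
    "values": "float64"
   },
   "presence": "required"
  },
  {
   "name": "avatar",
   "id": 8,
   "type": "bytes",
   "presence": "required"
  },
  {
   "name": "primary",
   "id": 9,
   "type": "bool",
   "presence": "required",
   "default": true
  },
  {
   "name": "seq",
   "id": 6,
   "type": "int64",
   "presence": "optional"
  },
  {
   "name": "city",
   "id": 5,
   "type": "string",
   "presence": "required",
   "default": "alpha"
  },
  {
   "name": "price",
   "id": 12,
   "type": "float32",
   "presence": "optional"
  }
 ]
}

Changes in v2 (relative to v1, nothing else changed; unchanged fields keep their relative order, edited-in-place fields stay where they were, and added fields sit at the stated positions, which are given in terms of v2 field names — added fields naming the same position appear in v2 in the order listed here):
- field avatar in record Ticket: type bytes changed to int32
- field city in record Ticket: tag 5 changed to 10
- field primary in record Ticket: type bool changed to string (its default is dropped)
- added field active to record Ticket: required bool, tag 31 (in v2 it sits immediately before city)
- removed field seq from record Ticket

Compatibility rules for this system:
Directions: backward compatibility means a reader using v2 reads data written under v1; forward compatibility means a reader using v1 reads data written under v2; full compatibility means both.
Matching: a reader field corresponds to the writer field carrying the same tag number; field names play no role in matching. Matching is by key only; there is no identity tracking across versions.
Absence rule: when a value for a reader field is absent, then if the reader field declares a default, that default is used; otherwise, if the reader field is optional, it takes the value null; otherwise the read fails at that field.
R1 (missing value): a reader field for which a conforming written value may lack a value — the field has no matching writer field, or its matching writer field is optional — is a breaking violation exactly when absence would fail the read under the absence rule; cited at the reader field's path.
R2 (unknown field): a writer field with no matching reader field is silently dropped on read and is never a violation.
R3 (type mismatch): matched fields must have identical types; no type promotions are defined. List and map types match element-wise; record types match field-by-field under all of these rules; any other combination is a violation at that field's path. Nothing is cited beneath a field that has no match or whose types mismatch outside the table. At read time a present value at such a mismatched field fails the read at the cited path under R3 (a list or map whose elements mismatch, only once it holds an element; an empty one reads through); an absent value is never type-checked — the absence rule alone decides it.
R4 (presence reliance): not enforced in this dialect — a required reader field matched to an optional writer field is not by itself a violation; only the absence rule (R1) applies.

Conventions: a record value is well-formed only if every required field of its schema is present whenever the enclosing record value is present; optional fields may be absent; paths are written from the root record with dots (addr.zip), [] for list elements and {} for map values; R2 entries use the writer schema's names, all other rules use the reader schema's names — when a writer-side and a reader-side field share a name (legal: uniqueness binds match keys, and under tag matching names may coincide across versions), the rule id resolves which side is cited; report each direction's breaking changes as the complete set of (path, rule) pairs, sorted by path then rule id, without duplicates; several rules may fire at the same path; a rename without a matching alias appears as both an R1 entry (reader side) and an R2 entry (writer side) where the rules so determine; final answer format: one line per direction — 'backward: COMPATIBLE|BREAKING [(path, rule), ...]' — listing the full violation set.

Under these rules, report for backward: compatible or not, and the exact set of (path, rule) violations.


each type pair in Ticket: writer, then reader
checking backward for Ticket: reader v2 against writer v1:
  codes: map<string, float64> -> map<string, float64>, writer required; from codes
  avatar: bytes -> int32, writer required; from avatar
  primary: bool -> string, writer required; from primary
  no writer field matches reader active
  no writer field matches reader city
  price: float32 -> float32, writer optional; from price
  leftover writer field: seq
  leftover writer field: city
  violation R1 at active
  violation R3 at avatar
  violation R3 at primary
  backward on Ticket therefore BREAKING (3)
diffs on Ticket not affecting the asked answer:
  field city in record Ticket: tag 5 changed to 10 -> fires no rule on Ticket, leaving the asked answer as it is
  removed field seq from record Ticket -> fires no rule on Ticket, leaving the asked answer as it is

backward: BREAKING [(active, R1), (avatar, R3), (primary, R3)]
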